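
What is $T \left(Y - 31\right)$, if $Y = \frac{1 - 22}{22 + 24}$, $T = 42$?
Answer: $- \frac{30387}{23} \approx -1321.2$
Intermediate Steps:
$Y = - \frac{21}{46} \approx -0.45652$
$T \left(Y - 31\right) = 42 \left(- \frac{21}{46} - 31\right) = 42 \left(- \frac{1447}{46}\right) = - \frac{30387}{23}$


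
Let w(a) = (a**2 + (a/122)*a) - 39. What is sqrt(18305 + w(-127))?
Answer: sqrt(513902918)/122 ≈ 185.81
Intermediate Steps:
w(a) = -39 + 123*a**2/122 (w(a) = (a**2 + (a*(1/122))*a) - 39 = (a**2 + (a/122)*a) - 39 = (a**2 + a**2/122) - 39 = 123*a**2/122 - 39 = -39 + 123*a**2/122)
sqrt(18305 + w(-127)) = sqrt(18305 + (-39 + (123/122)*(-127)**2)) = sqrt(18305 + (-39 + (123/122)*16129)) = sqrt(18305 + (-39 + 1983867/122)) = sqrt(18305 + 1979109/122) = sqrt(4212319/122) = sqrt(513902918)/122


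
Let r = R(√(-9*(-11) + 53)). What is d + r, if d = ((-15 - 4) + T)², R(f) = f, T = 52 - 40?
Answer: 49 + 2*√38 ≈ 61.329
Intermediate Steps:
T = 12
r = 2*√38 (r = √(-9*(-11) + 53) = √(99 + 53) = √152 = 2*√38 ≈ 12.329)
d = 49 (d = ((-15 - 4) + 12)² = (-19 + 12)² = (-7)² = 49)
d + r = 49 + 2*√38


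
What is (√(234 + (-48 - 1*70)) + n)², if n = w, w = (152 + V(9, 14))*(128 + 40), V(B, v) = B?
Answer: 731594420 + 108192*√29 ≈ 7.3218e+8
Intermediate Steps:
w = 27048 (w = (152 + 9)*(128 + 40) = 161*168 = 27048)
n = 27048
(√(234 + (-48 - 1*70)) + n)² = (√(234 + (-48 - 1*70)) + 27048)² = (√(234 + (-48 - 70)) + 27048)² = (√(234 - 118) + 27048)² = (√116 + 27048)² = (2*√29 + 27048)² = (27048 + 2*√29)²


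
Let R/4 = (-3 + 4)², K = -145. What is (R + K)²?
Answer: 19881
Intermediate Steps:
R = 4 (R = 4*(-3 + 4)² = 4*1² = 4*1 = 4)
(R + K)² = (4 - 145)² = (-141)² = 19881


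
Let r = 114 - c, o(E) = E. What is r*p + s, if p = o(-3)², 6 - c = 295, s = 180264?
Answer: 183891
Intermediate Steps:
c = -289 (c = 6 - 1*295 = 6 - 295 = -289)
r = 403 (r = 114 - 1*(-289) = 114 + 289 = 403)
p = 9 (p = (-3)² = 9)
r*p + s = 403*9 + 180264 = 3627 + 180264 = 183891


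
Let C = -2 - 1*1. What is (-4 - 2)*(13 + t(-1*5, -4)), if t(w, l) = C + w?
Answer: -30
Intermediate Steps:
C = -3 (C = -2 - 1 = -3)
t(w, l) = -3 + w
(-4 - 2)*(13 + t(-1*5, -4)) = (-4 - 2)*(13 + (-3 - 1*5)) = -6*(13 + (-3 - 5)) = -6*(13 - 8) = -6*5 = -30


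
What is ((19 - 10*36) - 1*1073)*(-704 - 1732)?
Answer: 3444504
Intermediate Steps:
((19 - 10*36) - 1*1073)*(-704 - 1732) = ((19 - 360) - 1073)*(-2436) = (-341 - 1073)*(-2436) = -1414*(-2436) = 3444504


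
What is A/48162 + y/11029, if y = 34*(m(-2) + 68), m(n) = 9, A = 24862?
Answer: 200145557/265589349 ≈ 0.75359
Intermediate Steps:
y = 2618 (y = 34*(9 + 68) = 34*77 = 2618)
A/48162 + y/11029 = 24862/48162 + 2618/11029 = 24862*(1/48162) + 2618*(1/11029) = 12431/24081 + 2618/11029 = 200145557/265589349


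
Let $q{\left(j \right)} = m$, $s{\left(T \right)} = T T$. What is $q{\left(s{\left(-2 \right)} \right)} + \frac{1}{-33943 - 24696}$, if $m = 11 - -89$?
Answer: $\frac{5863899}{58639} \approx 100.0$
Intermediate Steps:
$s{\left(T \right)} = T^{2}$
$m = 100$ ($m = 11 + 89 = 100$)
$q{\left(j \right)} = 100$
$q{\left(s{\left(-2 \right)} \right)} + \frac{1}{-33943 - 24696} = 100 + \frac{1}{-33943 - 24696} = 100 + \frac{1}{-58639} = 100 - \frac{1}{58639} = \frac{5863899}{58639}$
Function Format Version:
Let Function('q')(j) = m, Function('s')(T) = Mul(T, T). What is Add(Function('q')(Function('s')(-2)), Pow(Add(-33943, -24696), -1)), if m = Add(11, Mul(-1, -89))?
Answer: Rational(5863899, 58639) ≈ 100.00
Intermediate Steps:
Function('s')(T) = Pow(T, 2)
m = 100 (m = Add(11, 89) = 100)
Function('q')(j) = 100
Add(Function('q')(Function('s')(-2)), Pow(Add(-33943, -24696), -1)) = Add(100, Pow(Add(-33943, -24696), -1)) = Add(100, Pow(-58639, -1)) = Add(100, Rational(-1, 58639)) = Rational(5863899, 58639)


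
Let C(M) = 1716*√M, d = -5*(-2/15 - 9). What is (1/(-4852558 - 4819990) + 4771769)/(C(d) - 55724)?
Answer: -642987599399632641/7183539157478624 - 6600188551729773*√411/7183539157478624 ≈ -108.14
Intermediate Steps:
d = 137/3 (d = -5*(-2*1/15 - 9) = -5*(-2/15 - 9) = -5*(-137/15) = 137/3 ≈ 45.667)
(1/(-4852558 - 4819990) + 4771769)/(C(d) - 55724) = (1/(-4852558 - 4819990) + 4771769)/(1716*√(137/3) - 55724) = (1/(-9672548) + 4771769)/(1716*(√411/3) - 55724) = (-1/9672548 + 4771769)/(572*√411 - 55724) = 46155164697411/(9672548*(-55724 + 572*√411))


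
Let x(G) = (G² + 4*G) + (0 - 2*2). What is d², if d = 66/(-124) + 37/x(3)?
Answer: 3003289/1110916 ≈ 2.7034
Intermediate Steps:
x(G) = -4 + G² + 4*G (x(G) = (G² + 4*G) + (0 - 4) = (G² + 4*G) - 4 = -4 + G² + 4*G)
d = 1733/1054 (d = 66/(-124) + 37/(-4 + 3² + 4*3) = 66*(-1/124) + 37/(-4 + 9 + 12) = -33/62 + 37/17 = 1733/1054 ≈ 1.6442)
d² = (1733/1054)² = 3003289/1110916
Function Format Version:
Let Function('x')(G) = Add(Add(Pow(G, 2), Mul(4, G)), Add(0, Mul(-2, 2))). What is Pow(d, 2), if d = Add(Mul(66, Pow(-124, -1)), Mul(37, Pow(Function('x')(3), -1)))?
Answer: Rational(3003289, 1110916) ≈ 2.7034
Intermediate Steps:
Function('x')(G) = Add(-4, Pow(G, 2), Mul(4, G)) (Function('x')(G) = Add(Add(Pow(G, 2), Mul(4, G)), Add(0, -4)) = Add(Add(Pow(G, 2), Mul(4, G)), -4) = Add(-4, Pow(G, 2), Mul(4, G)))
d = Rational(1733, 1054) (d = Add(Mul(66, Pow(-124, -1)), Mul(37, Pow(Add(-4, Pow(3, 2), Mul(4, 3)), -1))) = Add(Mul(66, Rational(-1, 124)), Mul(37, Pow(Add(-4, 9, 12), -1))) = Add(Rational(-33, 62), Mul(37, Pow(17, -1))) = Add(Rational(-33, 62), Mul(37, Rational(1, 17))) = Add(Rational(-33, 62), Rational(37, 17)) = Rational(1733, 1054) ≈ 1.6442)
Pow(d, 2) = Pow(Rational(1733, 1054), 2) = Rational(3003289, 1110916)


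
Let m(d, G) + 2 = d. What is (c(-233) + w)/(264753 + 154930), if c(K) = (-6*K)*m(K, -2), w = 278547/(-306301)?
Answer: -100629346077/128549322583 ≈ -0.78281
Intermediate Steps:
m(d, G) = -2 + d
w = -278547/306301 (w = 278547*(-1/306301) = -278547/306301 ≈ -0.90939)
c(K) = -6*K*(-2 + K) (c(K) = (-6*K)*(-2 + K) = -6*K*(-2 + K))
(c(-233) + w)/(264753 + 154930) = (6*(-233)*(2 - 1*(-233)) - 278547/306301)/(264753 + 154930) = (6*(-233)*(2 + 233) - 278547/306301)/419683 = (6*(-233)*235 - 278547/306301)*(1/419683) = (-328530 - 278547/306301)*(1/419683) = -100629346077/306301*1/419683 = -100629346077/128549322583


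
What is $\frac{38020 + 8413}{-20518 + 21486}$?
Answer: $\frac{46433}{968} \approx 47.968$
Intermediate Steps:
$\frac{38020 + 8413}{-20518 + 21486} = \frac{46433}{968}$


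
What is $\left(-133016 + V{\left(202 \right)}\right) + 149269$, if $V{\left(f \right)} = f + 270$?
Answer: $16725$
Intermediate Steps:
$V{\left(f \right)} = 270 + f$
$\left(-133016 + V{\left(202 \right)}\right) + 149269 = \left(-133016 + \left(270 + 202\right)\right) + 149269 = \left(-133016 + 472\right) + 149269 = -132544 + 149269 = 16725$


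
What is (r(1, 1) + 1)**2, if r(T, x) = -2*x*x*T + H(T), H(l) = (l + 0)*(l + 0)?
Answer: 0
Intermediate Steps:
H(l) = l**2 (H(l) = l*l = l**2)
r(T, x) = T**2 - 2*T*x**2 (r(T, x) = -2*x*x*T + T**2 = -2*x**2*T + T**2 = -2*T*x**2 + T**2 = T**2 - 2*T*x**2)
(r(1, 1) + 1)**2 = (1*(1 - 2*1**2) + 1)**2 = (1*(1 - 2*1) + 1)**2 = (1*(1 - 2) + 1)**2 = (1*(-1) + 1)**2 = (-1 + 1)**2 = 0**2 = 0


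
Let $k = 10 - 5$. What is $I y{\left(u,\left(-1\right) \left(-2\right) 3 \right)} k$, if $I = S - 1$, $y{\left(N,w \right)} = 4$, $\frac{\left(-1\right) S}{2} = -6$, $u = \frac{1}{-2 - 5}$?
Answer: $220$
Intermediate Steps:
$u = - \frac{1}{7}$ ($u = \frac{1}{-7} = - \frac{1}{7} \approx -0.14286$)
$S = 12$ ($S = \left(-2\right) \left(-6\right) = 12$)
$k = 5$
$I = 11$ ($I = 12 - 1 = 11$)
$I y{\left(u,\left(-1\right) \left(-2\right) 3 \right)} k = 11 \cdot 4 \cdot 5 = 44 \cdot 5 = 220$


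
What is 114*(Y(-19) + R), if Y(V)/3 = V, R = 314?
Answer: 29298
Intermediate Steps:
Y(V) = 3*V
114*(Y(-19) + R) = 114*(3*(-19) + 314) = 114*(-57 + 314) = 114*257 = 29298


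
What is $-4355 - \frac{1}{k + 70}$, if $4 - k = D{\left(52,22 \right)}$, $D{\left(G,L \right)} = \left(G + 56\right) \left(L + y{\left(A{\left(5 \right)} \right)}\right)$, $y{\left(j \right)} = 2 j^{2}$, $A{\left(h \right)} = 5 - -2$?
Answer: $- \frac{56118529}{12886} \approx -4355.0$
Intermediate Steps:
$A{\left(h \right)} = 7$ ($A{\left(h \right)} = 5 + 2 = 7$)
$D{\left(G,L \right)} = \left(56 + G\right) \left(98 + L\right)$ ($D{\left(G,L \right)} = \left(G + 56\right) \left(L + 2 \cdot 7^{2}\right) = \left(56 + G\right) \left(L + 2 \cdot 49\right) = \left(56 + G\right) \left(L + 98\right) = \left(56 + G\right) \left(98 + L\right)$)
$k = -12956$ ($k = 4 - \left(5488 + 56 \cdot 22 + 98 \cdot 52 + 52 \cdot 22\right) = 4 - \left(5488 + 1232 + 5096 + 1144\right) = 4 - 12960 = -12956$)
$-4355 - \frac{1}{k + 70} = -4355 - \frac{1}{-12956 + 70} = -4355 - \frac{1}{-12886} = -4355 - - \frac{1}{12886} = -4355 + \frac{1}{12886} = - \frac{56118529}{12886}$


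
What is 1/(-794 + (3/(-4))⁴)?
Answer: -256/203183 ≈ -0.0012599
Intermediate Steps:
1/(-794 + (3/(-4))⁴) = 1/(-794 + (3*(-¼))⁴) = 1/(-794 + (-¾)⁴) = 1/(-794 + 81/256) = 1/(-203183/256) = -256/203183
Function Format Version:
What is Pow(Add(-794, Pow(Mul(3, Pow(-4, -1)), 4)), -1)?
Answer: Rational(-256, 203183) ≈ -0.0012599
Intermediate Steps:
Pow(Add(-794, Pow(Mul(3, Pow(-4, -1)), 4)), -1) = Pow(Add(-794, Pow(Mul(3, Rational(-1, 4)), 4)), -1) = Pow(Add(-794, Pow(Rational(-3, 4), 4)), -1) = Pow(Add(-794, Rational(81, 256)), -1) = Pow(Rational(-203183, 256), -1) = Rational(-256, 203183)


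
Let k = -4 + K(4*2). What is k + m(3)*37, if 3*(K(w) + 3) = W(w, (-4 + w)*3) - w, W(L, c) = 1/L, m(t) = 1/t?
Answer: 65/24 ≈ 2.7083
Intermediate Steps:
K(w) = -3 - w/3 + 1/(3*w) (K(w) = -3 + (1/w - w)/3 = -3 + (-w/3 + 1/(3*w)) = -3 - w/3 + 1/(3*w))
k = -77/8 (k = -4 + (1 - 4*2*(9 + 4*2))/(3*((4*2))) = -4 + (1/3)*(1 - 1*8*(9 + 8))/8 = -4 + (1/3)*(1/8)*(1 - 1*8*17) = -4 + (1/3)*(1/8)*(1 - 136) = -4 + (1/3)*(1/8)*(-135) = -4 - 45/8 = -77/8 ≈ -9.6250)
k + m(3)*37 = -77/8 + 37/3 = 65/24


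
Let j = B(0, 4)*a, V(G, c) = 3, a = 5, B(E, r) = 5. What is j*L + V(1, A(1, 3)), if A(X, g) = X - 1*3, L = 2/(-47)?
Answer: 91/47 ≈ 1.9362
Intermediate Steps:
L = -2/47 (L = 2*(-1/47) = -2/47 ≈ -0.042553)
A(X, g) = -3 + X (A(X, g) = X - 3 = -3 + X)
j = 25 (j = 5*5 = 25)
j*L + V(1, A(1, 3)) = 25*(-2/47) + 3 = -50/47 + 3 = 91/47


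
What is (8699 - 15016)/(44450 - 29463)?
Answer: -6317/14987 ≈ -0.42150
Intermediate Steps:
(8699 - 15016)/(44450 - 29463) = -6317/14987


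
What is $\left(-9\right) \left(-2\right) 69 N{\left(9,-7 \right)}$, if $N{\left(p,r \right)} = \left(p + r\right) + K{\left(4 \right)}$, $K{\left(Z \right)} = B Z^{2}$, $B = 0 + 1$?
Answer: $22356$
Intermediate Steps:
$B = 1$
$K{\left(Z \right)} = Z^{2}$ ($K{\left(Z \right)} = 1 Z^{2} = Z^{2}$)
$N{\left(p,r \right)} = 16 + p + r$ ($N{\left(p,r \right)} = \left(p + r\right) + 4^{2} = \left(p + r\right) + 16 = 16 + p + r$)
$\left(-9\right) \left(-2\right) 69 N{\left(9,-7 \right)} = \left(-9\right) \left(-2\right) 69 \left(16 + 9 - 7\right) = 18 \cdot 69 \cdot 18 = 1242 \cdot 18 = 22356$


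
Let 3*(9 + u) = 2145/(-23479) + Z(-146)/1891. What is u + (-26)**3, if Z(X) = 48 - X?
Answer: -2342257614964/133196367 ≈ -17585.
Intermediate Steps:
u = -1198268572/133196367 (u = -9 + (2145/(-23479) + (48 - 1*(-146))/1891)/3 = -9 + (2145*(-1/23479) + (48 + 146)*(1/1891))/3 = -9 + (-2145/23479 + 194*(1/1891))/3 = -9 + (-2145/23479 + 194/1891)/3 = -9 + (1/3)*(498731/44398789) = -9 + 498731/133196367 = -1198268572/133196367 ≈ -8.9963)
u + (-26)**3 = -1198268572/133196367 + (-26)**3 = -1198268572/133196367 - 17576 = -2342257614964/133196367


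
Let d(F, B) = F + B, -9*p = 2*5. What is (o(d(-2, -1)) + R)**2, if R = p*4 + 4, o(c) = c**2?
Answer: 5929/81 ≈ 73.198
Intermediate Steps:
p = -10/9 (p = -2*5/9 = -1/9*10 = -10/9 ≈ -1.1111)
d(F, B) = B + F
R = -4/9 (R = -10/9*4 + 4 = -40/9 + 4 = -4/9 ≈ -0.44444)
(o(d(-2, -1)) + R)**2 = ((-1 - 2)**2 - 4/9)**2 = ((-3)**2 - 4/9)**2 = (9 - 4/9)**2 = (77/9)**2 = 5929/81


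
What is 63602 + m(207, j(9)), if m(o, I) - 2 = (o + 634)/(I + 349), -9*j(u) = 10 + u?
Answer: 198579257/3122 ≈ 63606.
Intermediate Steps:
j(u) = -10/9 - u/9 (j(u) = -(10 + u)/9 = -10/9 - u/9)
m(o, I) = 2 + (634 + o)/(349 + I) (m(o, I) = 2 + (o + 634)/(I + 349) = 2 + (634 + o)/(349 + I))
63602 + m(207, j(9)) = 63602 + (1332 + 207 + 2*(-10/9 - ⅑*9))/(349 + (-10/9 - ⅑*9)) = 63602 + (1332 + 207 + 2*(-10/9 - 1))/(349 + (-10/9 - 1)) = 63602 + (1332 + 207 + 2*(-19/9))/(349 - 19/9) = 63602 + (1332 + 207 - 38/9)/(3122/9) = 63602 + (9/3122)*(13813/9) = 63602 + 13813/3122 = 198579257/3122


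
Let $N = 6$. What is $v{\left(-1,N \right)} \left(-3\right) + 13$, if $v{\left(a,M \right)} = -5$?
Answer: $28$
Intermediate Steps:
$v{\left(-1,N \right)} \left(-3\right) + 13 = \left(-5\right) \left(-3\right) + 13 = 15 + 13 = 28$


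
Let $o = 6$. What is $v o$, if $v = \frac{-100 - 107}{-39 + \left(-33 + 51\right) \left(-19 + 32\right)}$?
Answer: $- \frac{414}{65} \approx -6.3692$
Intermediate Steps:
$v = - \frac{69}{65}$ ($v = - \frac{207}{-39 + 18 \cdot 13} = - \frac{207}{-39 + 234} = - \frac{207}{195} = \left(-207\right) \frac{1}{195} = - \frac{69}{65} \approx -1.0615$)
$v o = \left(- \frac{69}{65}\right) 6 = - \frac{414}{65}$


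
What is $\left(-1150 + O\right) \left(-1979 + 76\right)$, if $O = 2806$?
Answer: $-3151368$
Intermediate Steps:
$\left(-1150 + O\right) \left(-1979 + 76\right) = \left(-1150 + 2806\right) \left(-1979 + 76\right) = 1656 \left(-1903\right) = -3151368$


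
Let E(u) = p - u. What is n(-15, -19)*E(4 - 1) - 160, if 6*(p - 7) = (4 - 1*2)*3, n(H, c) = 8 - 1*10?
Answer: -170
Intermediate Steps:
n(H, c) = -2 (n(H, c) = 8 - 10 = -2)
p = 8 (p = 7 + ((4 - 1*2)*3)/6 = 7 + ((4 - 2)*3)/6 = 7 + (2*3)/6 = 7 + (⅙)*6 = 7 + 1 = 8)
E(u) = 8 - u
n(-15, -19)*E(4 - 1) - 160 = -2*(8 - (4 - 1)) - 160 = -2*(8 - 1*3) - 160 = -2*(8 - 3) - 160 = -2*5 - 160 = -10 - 160 = -170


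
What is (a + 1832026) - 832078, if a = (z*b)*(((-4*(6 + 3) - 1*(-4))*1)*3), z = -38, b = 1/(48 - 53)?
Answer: 4996092/5 ≈ 9.9922e+5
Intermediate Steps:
b = -⅕ (b = 1/(-5) = -⅕ ≈ -0.20000)
a = -3648/5 (a = (-38*(-⅕))*(((-4*(6 + 3) - 1*(-4))*1)*3) = 38*(((-4*9 + 4)*1)*3)/5 = 38*(((-36 + 4)*1)*3)/5 = 38*(-32*1*3)/5 = 38*(-32*3)/5 = (38/5)*(-96) = -3648/5 ≈ -729.60)
(a + 1832026) - 832078 = (-3648/5 + 1832026) - 832078 = 9156482/5 - 832078 = 4996092/5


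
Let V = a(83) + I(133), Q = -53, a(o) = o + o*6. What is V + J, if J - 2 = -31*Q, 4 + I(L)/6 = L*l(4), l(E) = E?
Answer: 5394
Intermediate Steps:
a(o) = 7*o (a(o) = o + 6*o = 7*o)
I(L) = -24 + 24*L (I(L) = -24 + 6*(L*4) = -24 + 6*(4*L) = -24 + 24*L)
V = 3749 (V = 7*83 + (-24 + 24*133) = 581 + (-24 + 3192) = 581 + 3168 = 3749)
J = 1645 (J = 2 - 31*(-53) = 2 + 1643 = 1645)
V + J = 3749 + 1645 = 5394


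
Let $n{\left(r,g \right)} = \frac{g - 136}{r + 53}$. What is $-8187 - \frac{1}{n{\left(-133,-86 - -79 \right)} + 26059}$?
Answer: $- \frac{17068773461}{2084863} \approx -8187.0$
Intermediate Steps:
$n{\left(r,g \right)} = \frac{-136 + g}{53 + r}$
$-8187 - \frac{1}{n{\left(-133,-86 - -79 \right)} + 26059} = -8187 - \frac{1}{\frac{-136 - 7}{53 - 133} + 26059} = -8187 - \frac{1}{\frac{-136 + \left(-86 + 79\right)}{-80} + 26059} = -8187 - \frac{1}{- \frac{-136 - 7}{80} + 26059} = -8187 - \frac{1}{\left(- \frac{1}{80}\right) \left(-143\right) + 26059} = -8187 - \frac{1}{\frac{143}{80} + 26059} = -8187 - \frac{1}{\frac{2084863}{80}} = -8187 - \frac{80}{2084863} = - \frac{17068773461}{2084863}$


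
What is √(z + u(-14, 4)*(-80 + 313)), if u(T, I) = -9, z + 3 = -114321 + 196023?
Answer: √79602 ≈ 282.14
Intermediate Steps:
z = 81699 (z = -3 + (-114321 + 196023) = -3 + 81702 = 81699)
√(z + u(-14, 4)*(-80 + 313)) = √(81699 - 9*(-80 + 313)) = √(81699 - 9*233) = √(81699 - 2097) = √79602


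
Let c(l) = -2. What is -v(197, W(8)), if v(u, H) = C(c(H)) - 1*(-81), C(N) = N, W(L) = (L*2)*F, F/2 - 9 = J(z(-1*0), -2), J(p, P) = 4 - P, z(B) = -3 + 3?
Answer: -79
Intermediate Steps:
z(B) = 0
F = 30 (F = 18 + 2*(4 - 1*(-2)) = 18 + 2*(4 + 2) = 18 + 2*6 = 18 + 12 = 30)
W(L) = 60*L (W(L) = (L*2)*30 = (2*L)*30 = 60*L)
v(u, H) = 79 (v(u, H) = -2 - 1*(-81) = -2 + 81 = 79)
-v(197, W(8)) = -1*79 = -79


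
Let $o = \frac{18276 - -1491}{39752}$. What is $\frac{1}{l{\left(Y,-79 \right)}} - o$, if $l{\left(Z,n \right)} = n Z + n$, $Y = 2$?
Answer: $- \frac{4724531}{9421224} \approx -0.50148$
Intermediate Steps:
$l{\left(Z,n \right)} = n + Z n$ ($l{\left(Z,n \right)} = Z n + n = n + Z n$)
$o = \frac{19767}{39752}$ ($o = \left(18276 + 1491\right) \frac{1}{39752} = 19767 \cdot \frac{1}{39752} = \frac{19767}{39752} \approx 0.49726$)
$\frac{1}{l{\left(Y,-79 \right)}} - o = \frac{1}{\left(-79\right) \left(1 + 2\right)} - \frac{19767}{39752} = \frac{1}{\left(-79\right) 3} - \frac{19767}{39752} = \frac{1}{-237} - \frac{19767}{39752} = - \frac{1}{237} - \frac{19767}{39752} = - \frac{4724531}{9421224}$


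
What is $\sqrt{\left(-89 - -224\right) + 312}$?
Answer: $\sqrt{447} \approx 21.142$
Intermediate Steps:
$\sqrt{\left(-89 - -224\right) + 312} = \sqrt{\left(-89 + 224\right) + 312} = \sqrt{135 + 312} = \sqrt{447}$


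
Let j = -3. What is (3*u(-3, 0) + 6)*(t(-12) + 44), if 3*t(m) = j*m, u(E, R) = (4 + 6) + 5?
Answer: 2856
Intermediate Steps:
u(E, R) = 15 (u(E, R) = 10 + 5 = 15)
t(m) = -m (t(m) = (-3*m)/3 = -m)
(3*u(-3, 0) + 6)*(t(-12) + 44) = (3*15 + 6)*(-1*(-12) + 44) = (45 + 6)*(12 + 44) = 51*56 = 2856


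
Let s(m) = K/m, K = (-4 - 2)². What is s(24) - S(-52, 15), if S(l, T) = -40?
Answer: 83/2 ≈ 41.500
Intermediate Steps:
K = 36 (K = (-6)² = 36)
s(m) = 36/m
s(24) - S(-52, 15) = 36/24 - 1*(-40) = 36*(1/24) + 40 = 3/2 + 40 = 83/2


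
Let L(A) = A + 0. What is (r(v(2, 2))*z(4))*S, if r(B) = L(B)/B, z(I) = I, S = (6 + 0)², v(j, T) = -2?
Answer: 144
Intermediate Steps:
L(A) = A
S = 36 (S = 6² = 36)
r(B) = 1 (r(B) = B/B = 1)
(r(v(2, 2))*z(4))*S = (1*4)*36 = 4*36 = 144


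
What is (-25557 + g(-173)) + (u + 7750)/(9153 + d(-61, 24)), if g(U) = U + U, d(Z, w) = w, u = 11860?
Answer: -237692221/9177 ≈ -25901.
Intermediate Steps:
g(U) = 2*U
(-25557 + g(-173)) + (u + 7750)/(9153 + d(-61, 24)) = (-25557 + 2*(-173)) + (11860 + 7750)/(9153 + 24) = (-25557 - 346) + 19610/9177 = -25903 + 19610*(1/9177) = -25903 + 19610/9177 = -237692221/9177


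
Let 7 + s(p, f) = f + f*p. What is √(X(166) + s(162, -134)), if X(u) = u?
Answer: I*√21683 ≈ 147.25*I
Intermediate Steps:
s(p, f) = -7 + f + f*p (s(p, f) = -7 + (f + f*p) = -7 + f + f*p)
√(X(166) + s(162, -134)) = √(166 + (-7 - 134 - 134*162)) = √(166 + (-7 - 134 - 21708)) = √(166 - 21849) = √(-21683) = I*√21683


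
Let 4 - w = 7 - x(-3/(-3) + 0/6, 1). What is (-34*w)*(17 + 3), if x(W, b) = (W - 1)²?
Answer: 2040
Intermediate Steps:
x(W, b) = (-1 + W)²
w = -3 (w = 4 - (7 - (-1 + (-3/(-3) + 0/6))²) = 4 - (7 - (-1 + (-3*(-⅓) + 0*(⅙)))²) = 4 - (7 - (-1 + (1 + 0))²) = 4 - (7 - (-1 + 1)²) = 4 - (7 - 1*0²) = 4 - (7 - 1*0) = 4 - (7 + 0) = 4 - 1*7 = 4 - 7 = -3)
(-34*w)*(17 + 3) = (-34*(-3))*(17 + 3) = 102*20 = 2040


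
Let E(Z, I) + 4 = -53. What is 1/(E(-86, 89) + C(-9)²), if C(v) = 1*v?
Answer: 1/24 ≈ 0.041667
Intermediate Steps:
C(v) = v
E(Z, I) = -57 (E(Z, I) = -4 - 53 = -57)
1/(E(-86, 89) + C(-9)²) = 1/(-57 + (-9)²) = 1/(-57 + 81) = 1/24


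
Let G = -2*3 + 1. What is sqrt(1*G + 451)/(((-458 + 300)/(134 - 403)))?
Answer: 269*sqrt(446)/158 ≈ 35.955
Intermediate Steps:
G = -5 (G = -6 + 1 = -5)
sqrt(1*G + 451)/(((-458 + 300)/(134 - 403))) = sqrt(1*(-5) + 451)/(((-458 + 300)/(134 - 403))) = sqrt(-5 + 451)/((-158/(-269))) = sqrt(446)/((-158*(-1/269))) = sqrt(446)/(158/269) = sqrt(446)*(269/158) = 269*sqrt(446)/158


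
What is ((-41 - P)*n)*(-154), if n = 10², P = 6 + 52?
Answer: 1524600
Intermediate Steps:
P = 58
n = 100
((-41 - P)*n)*(-154) = ((-41 - 1*58)*100)*(-154) = ((-41 - 58)*100)*(-154) = -99*100*(-154) = -9900*(-154) = 1524600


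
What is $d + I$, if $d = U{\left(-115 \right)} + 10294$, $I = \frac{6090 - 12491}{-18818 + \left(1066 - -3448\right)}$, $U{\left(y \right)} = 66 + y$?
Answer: $\frac{146550881}{14304} \approx 10245.0$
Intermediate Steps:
$I = \frac{6401}{14304}$ ($I = - \frac{6401}{-18818 + \left(1066 + 3448\right)} = - \frac{6401}{-18818 + 4514} = - \frac{6401}{-14304} = \left(-6401\right) \left(- \frac{1}{14304}\right) = \frac{6401}{14304} \approx 0.4475$)
$d = 10245$ ($d = \left(66 - 115\right) + 10294 = -49 + 10294 = 10245$)
$d + I = 10245 + \frac{6401}{14304} = \frac{146550881}{14304}$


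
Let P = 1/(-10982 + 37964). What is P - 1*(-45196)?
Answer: 1219478473/26982 ≈ 45196.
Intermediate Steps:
P = 1/26982 ≈ 3.7062e-5
P - 1*(-45196) = 1/26982 - 1*(-45196) = 1/26982 + 45196 = 1219478473/26982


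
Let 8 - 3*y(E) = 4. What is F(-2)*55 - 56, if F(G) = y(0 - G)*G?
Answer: -608/3 ≈ -202.67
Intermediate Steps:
y(E) = 4/3 (y(E) = 8/3 - ⅓*4 = 8/3 - 4/3 = 4/3)
F(G) = 4*G/3
F(-2)*55 - 56 = ((4/3)*(-2))*55 - 56 = -8/3*55 - 56 = -440/3 - 56 = -608/3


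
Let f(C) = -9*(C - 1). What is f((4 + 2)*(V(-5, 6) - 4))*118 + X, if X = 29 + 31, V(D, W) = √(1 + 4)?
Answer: 26610 - 6372*√5 ≈ 12362.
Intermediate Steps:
V(D, W) = √5
X = 60
f(C) = 9 - 9*C (f(C) = -9*(-1 + C) = 9 - 9*C)
f((4 + 2)*(V(-5, 6) - 4))*118 + X = (9 - 9*(4 + 2)*(√5 - 4))*118 + 60 = (9 - 54*(-4 + √5))*118 + 60 = (9 - 9*(-24 + 6*√5))*118 + 60 = (9 + (216 - 54*√5))*118 + 60 = (225 - 54*√5)*118 + 60 = (26550 - 6372*√5) + 60 = 26610 - 6372*√5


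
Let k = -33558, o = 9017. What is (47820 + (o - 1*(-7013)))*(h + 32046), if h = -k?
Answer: 4188815400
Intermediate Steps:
h = 33558 (h = -1*(-33558) = 33558)
(47820 + (o - 1*(-7013)))*(h + 32046) = (47820 + (9017 - 1*(-7013)))*(33558 + 32046) = (47820 + (9017 + 7013))*65604 = (47820 + 16030)*65604 = 63850*65604 = 4188815400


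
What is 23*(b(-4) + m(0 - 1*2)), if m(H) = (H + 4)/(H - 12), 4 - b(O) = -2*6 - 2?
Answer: 2875/7 ≈ 410.71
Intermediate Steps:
b(O) = 18 (b(O) = 4 - (-2*6 - 2) = 4 - (-12 - 2) = 4 - 1*(-14) = 4 + 14 = 18)
m(H) = (4 + H)/(-12 + H)
23*(b(-4) + m(0 - 1*2)) = 23*(18 + (4 + (0 - 1*2))/(-12 + (0 - 1*2))) = 23*(18 + (4 + (0 - 2))/(-12 + (0 - 2))) = 23*(18 + (4 - 2)/(-12 - 2)) = 23*(18 + 2/(-14)) = 23*(18 - 1/14*2) = 23*(18 - 1/7) = 23*(125/7) = 2875/7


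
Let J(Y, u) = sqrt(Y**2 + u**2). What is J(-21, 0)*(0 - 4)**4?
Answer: 5376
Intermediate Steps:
J(-21, 0)*(0 - 4)**4 = sqrt((-21)**2 + 0**2)*(0 - 4)**4 = sqrt(441 + 0)*(-4)**4 = sqrt(441)*256 = 21*256 = 5376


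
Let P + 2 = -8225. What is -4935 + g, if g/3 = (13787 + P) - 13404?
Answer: -28467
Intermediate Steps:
P = -8227 (P = -2 - 8225 = -8227)
g = -23532 (g = 3*((13787 - 8227) - 13404) = 3*(5560 - 13404) = 3*(-7844) = -23532)
-4935 + g = -4935 - 23532 = -28467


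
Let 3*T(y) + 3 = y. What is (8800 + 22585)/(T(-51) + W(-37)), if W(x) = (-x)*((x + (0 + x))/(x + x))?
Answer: 31385/19 ≈ 1651.8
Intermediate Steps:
T(y) = -1 + y/3
W(x) = -x (W(x) = (-x)*((x + x)/((2*x))) = (-x)*((2*x)*(1/(2*x))) = -x*1 = -x)
(8800 + 22585)/(T(-51) + W(-37)) = (8800 + 22585)/((-1 + (⅓)*(-51)) - 1*(-37)) = 31385/((-1 - 17) + 37) = 31385/(-18 + 37) = 31385/19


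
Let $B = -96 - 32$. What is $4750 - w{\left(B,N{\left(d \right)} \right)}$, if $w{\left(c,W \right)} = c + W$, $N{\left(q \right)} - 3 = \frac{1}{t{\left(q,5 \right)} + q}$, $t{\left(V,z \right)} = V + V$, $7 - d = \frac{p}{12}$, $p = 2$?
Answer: $\frac{199873}{41} \approx 4875.0$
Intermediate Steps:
$B = -128$
$d = \frac{41}{6}$ ($d = 7 - \frac{2}{12} = 7 - 2 \cdot \frac{1}{12} = 7 - \frac{1}{6} = \frac{41}{6} \approx 6.8333$)
$t{\left(V,z \right)} = 2 V$
$N{\left(q \right)} = 3 + \frac{1}{3 q}$ ($N{\left(q \right)} = 3 + \frac{1}{2 q + q} = 3 + \frac{1}{3 q}$)
$w{\left(c,W \right)} = W + c$
$4750 - w{\left(B,N{\left(d \right)} \right)} = 4750 - \left(\left(3 + \frac{1}{3 \cdot \frac{41}{6}}\right) - 128\right) = 4750 - \left(\left(3 + \frac{1}{3} \cdot \frac{6}{41}\right) - 128\right) = 4750 - \left(\left(3 + \frac{2}{41}\right) - 128\right) = 4750 - \left(\frac{125}{41} - 128\right) = 4750 - - \frac{5123}{41} = 4750 + \frac{5123}{41} = \frac{199873}{41}$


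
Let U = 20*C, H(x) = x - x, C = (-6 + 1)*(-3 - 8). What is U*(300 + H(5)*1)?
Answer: 330000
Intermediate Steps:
C = 55 (C = -5*(-11) = 55)
H(x) = 0
U = 1100 (U = 20*55 = 1100)
U*(300 + H(5)*1) = 1100*(300 + 0*1) = 1100*(300 + 0) = 1100*300 = 330000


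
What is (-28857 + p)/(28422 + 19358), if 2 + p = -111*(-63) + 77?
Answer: -21789/47780 ≈ -0.45603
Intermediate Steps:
p = 7068 (p = -2 + (-111*(-63) + 77) = -2 + (6993 + 77) = -2 + 7070 = 7068)
(-28857 + p)/(28422 + 19358) = (-28857 + 7068)/(28422 + 19358) = -21789/47780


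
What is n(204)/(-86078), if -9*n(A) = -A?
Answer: -34/129117 ≈ -0.00026333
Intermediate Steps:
n(A) = A/9 (n(A) = -(-1)*A/9 = A/9)
n(204)/(-86078) = ((⅑)*204)/(-86078) = (68/3)*(-1/86078) = -34/129117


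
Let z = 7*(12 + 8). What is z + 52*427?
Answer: 22344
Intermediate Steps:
z = 140 (z = 7*20 = 140)
z + 52*427 = 140 + 52*427 = 140 + 22204 = 22344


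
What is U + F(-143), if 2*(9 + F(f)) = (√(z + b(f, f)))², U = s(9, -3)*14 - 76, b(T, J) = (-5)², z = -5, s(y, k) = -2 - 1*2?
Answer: -131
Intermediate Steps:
s(y, k) = -4 (s(y, k) = -2 - 2 = -4)
b(T, J) = 25
U = -132 (U = -4*14 - 76 = -56 - 76 = -132)
F(f) = 1 (F(f) = -9 + (√(-5 + 25))²/2 = -9 + (√20)²/2 = -9 + (2*√5)²/2 = -9 + (½)*20 = -9 + 10 = 1)
U + F(-143) = -132 + 1 = -131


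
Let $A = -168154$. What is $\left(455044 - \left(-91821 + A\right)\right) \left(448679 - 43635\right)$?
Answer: $289614155836$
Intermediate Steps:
$\left(455044 - \left(-91821 + A\right)\right) \left(448679 - 43635\right) = \left(455044 + \left(91821 - -168154\right)\right) \left(448679 - 43635\right) = \left(455044 + \left(91821 + 168154\right)\right) 405044 = \left(455044 + 259975\right) 405044 = 715019 \cdot 405044 = 289614155836$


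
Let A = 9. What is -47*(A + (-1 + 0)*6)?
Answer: -141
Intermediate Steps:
-47*(A + (-1 + 0)*6) = -47*(9 + (-1 + 0)*6) = -47*(9 - 1*6) = -47*(9 - 6) = -47*3 = -141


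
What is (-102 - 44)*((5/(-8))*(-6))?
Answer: -1095/2 ≈ -547.50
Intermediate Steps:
(-102 - 44)*((5/(-8))*(-6)) = -146*5*(-⅛)*(-6) = -(-365)*(-6)/4 = -146*15/4 = -1095/2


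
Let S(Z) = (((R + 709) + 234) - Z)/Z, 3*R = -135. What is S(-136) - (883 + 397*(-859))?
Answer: 23129003/68 ≈ 3.4013e+5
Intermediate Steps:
R = -45 (R = (1/3)*(-135) = -45)
S(Z) = (898 - Z)/Z (S(Z) = (((-45 + 709) + 234) - Z)/Z = ((664 + 234) - Z)/Z = (898 - Z)/Z)
S(-136) - (883 + 397*(-859)) = (898 - 1*(-136))/(-136) - (883 + 397*(-859)) = -(898 + 136)/136 - (883 - 341023) = -1/136*1034 - 1*(-340140) = -517/68 + 340140 = 23129003/68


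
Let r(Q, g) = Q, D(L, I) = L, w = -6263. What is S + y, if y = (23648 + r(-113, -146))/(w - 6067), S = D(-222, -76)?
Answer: -61351/274 ≈ -223.91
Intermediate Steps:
S = -222
y = -523/274 (y = (23648 - 113)/(-6263 - 6067) = 23535/(-12330) = 23535*(-1/12330) = -523/274 ≈ -1.9088)
S + y = -222 - 523/274 = -61351/274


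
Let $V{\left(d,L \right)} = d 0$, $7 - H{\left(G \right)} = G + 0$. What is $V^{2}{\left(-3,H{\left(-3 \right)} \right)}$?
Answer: $0$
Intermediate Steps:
$H{\left(G \right)} = 7 - G$ ($H{\left(G \right)} = 7 - \left(G + 0\right) = 7 - G$)
$V{\left(d,L \right)} = 0$
$V^{2}{\left(-3,H{\left(-3 \right)} \right)} = 0^{2} = 0$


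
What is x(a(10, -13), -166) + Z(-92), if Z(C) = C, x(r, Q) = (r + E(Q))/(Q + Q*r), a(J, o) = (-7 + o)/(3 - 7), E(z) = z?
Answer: -91471/996 ≈ -91.838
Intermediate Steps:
a(J, o) = 7/4 - o/4 (a(J, o) = (-7 + o)/(-4) = (-7 + o)*(-1/4) = 7/4 - o/4)
x(r, Q) = (Q + r)/(Q + Q*r) (x(r, Q) = (r + Q)/(Q + Q*r) = (Q + r)/(Q + Q*r))
x(a(10, -13), -166) + Z(-92) = (-166 + (7/4 - 1/4*(-13)))/((-166)*(1 + (7/4 - 1/4*(-13)))) - 92 = -(-166 + (7/4 + 13/4))/(166*(1 + (7/4 + 13/4))) - 92 = -(-166 + 5)/(166*(1 + 5)) - 92 = -1/166*(-161)/6 - 92 = -1/166*1/6*(-161) - 92 = 161/996 - 92 = -91471/996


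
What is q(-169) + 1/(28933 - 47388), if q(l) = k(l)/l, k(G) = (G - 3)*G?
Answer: -3174261/18455 ≈ -172.00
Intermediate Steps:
k(G) = G*(-3 + G) (k(G) = (-3 + G)*G = G*(-3 + G))
q(l) = -3 + l (q(l) = (l*(-3 + l))/l = -3 + l)
q(-169) + 1/(28933 - 47388) = (-3 - 169) + 1/(28933 - 47388) = -172 + 1/(-18455) = -172 - 1/18455 = -3174261/18455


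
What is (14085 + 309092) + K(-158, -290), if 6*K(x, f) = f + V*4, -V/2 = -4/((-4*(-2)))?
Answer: 969388/3 ≈ 3.2313e+5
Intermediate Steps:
V = 1 (V = -(-8)/((-4*(-2))) = -(-8)/8 = -2*(-½) = 1)
K(x, f) = ⅔ + f/6 (K(x, f) = (f + 1*4)/6 = (f + 4)/6 = (4 + f)/6 = ⅔ + f/6)
(14085 + 309092) + K(-158, -290) = (14085 + 309092) + (⅔ + (⅙)*(-290)) = 323177 + (⅔ - 145/3) = 323177 - 143/3 = 969388/3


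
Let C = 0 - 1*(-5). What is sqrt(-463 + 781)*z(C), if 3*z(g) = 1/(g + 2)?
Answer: sqrt(318)/21 ≈ 0.84917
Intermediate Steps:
C = 5 (C = 0 + 5 = 5)
z(g) = 1/(3*(2 + g)) (z(g) = 1/(3*(g + 2)) = 1/(3*(2 + g)))
sqrt(-463 + 781)*z(C) = sqrt(-463 + 781)*(1/(3*(2 + 5))) = sqrt(318)*((1/3)/7) = sqrt(318)*((1/3)*(1/7)) = sqrt(318)*(1/21) = sqrt(318)/21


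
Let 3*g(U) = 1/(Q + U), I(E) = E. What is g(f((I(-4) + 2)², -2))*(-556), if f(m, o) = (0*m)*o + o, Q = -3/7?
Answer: 3892/51 ≈ 76.314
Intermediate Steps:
Q = -3/7 (Q = -3*⅐ = -3/7 ≈ -0.42857)
f(m, o) = o (f(m, o) = 0*o + o = 0 + o = o)
g(U) = 1/(3*(-3/7 + U))
g(f((I(-4) + 2)², -2))*(-556) = (7/(3*(-3 + 7*(-2))))*(-556) = (7/(3*(-3 - 14)))*(-556) = ((7/3)/(-17))*(-556) = ((7/3)*(-1/17))*(-556) = -7/51*(-556) = 3892/51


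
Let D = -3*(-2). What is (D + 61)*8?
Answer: 536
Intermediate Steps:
D = 6
(D + 61)*8 = (6 + 61)*8 = 67*8 = 536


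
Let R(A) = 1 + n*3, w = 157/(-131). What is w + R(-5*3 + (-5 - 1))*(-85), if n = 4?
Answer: -144912/131 ≈ -1106.2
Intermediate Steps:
w = -157/131 (w = 157*(-1/131) = -157/131 ≈ -1.1985)
R(A) = 13 (R(A) = 1 + 4*3 = 1 + 12 = 13)
w + R(-5*3 + (-5 - 1))*(-85) = -157/131 + 13*(-85) = -157/131 - 1105 = -144912/131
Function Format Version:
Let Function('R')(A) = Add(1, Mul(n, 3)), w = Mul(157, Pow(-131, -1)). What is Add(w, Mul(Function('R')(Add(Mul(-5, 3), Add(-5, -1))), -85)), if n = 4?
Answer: Rational(-144912, 131) ≈ -1106.2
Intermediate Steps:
w = Rational(-157, 131) (w = Mul(157, Rational(-1, 131)) = Rational(-157, 131) ≈ -1.1985)
Function('R')(A) = 13 (Function('R')(A) = Add(1, Mul(4, 3)) = Add(1, 12) = 13)
Add(w, Mul(Function('R')(Add(Mul(-5, 3), Add(-5, -1))), -85)) = Add(Rational(-157, 131), Mul(13, -85)) = Add(Rational(-157, 131), -1105) = Rational(-144912, 131)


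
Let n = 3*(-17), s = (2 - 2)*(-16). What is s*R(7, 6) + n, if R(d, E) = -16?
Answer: -51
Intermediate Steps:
s = 0 (s = 0*(-16) = 0)
n = -51
s*R(7, 6) + n = 0*(-16) - 51 = 0 - 51 = -51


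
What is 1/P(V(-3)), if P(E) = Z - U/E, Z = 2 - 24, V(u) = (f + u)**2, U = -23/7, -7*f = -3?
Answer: -324/6967 ≈ -0.046505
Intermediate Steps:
f = 3/7 (f = -1/7*(-3) = 3/7 ≈ 0.42857)
U = -23/7 (U = -23*1/7 = -23/7 ≈ -3.2857)
V(u) = (3/7 + u)**2
Z = -22
P(E) = -22 + 23/(7*E) (P(E) = -22 - (-23)/(7*E) = -22 + 23/(7*E))
1/P(V(-3)) = 1/(-22 + 23/(7*(((3 + 7*(-3))**2/49)))) = 1/(-22 + 23/(7*(((3 - 21)**2/49)))) = 1/(-22 + 23/(7*(((1/49)*(-18)**2)))) = 1/(-22 + 23/(7*(((1/49)*324)))) = 1/(-22 + 23/(7*(324/49))) = 1/(-22 + (23/7)*(49/324)) = 1/(-22 + 161/324) = 1/(-6967/324) = -324/6967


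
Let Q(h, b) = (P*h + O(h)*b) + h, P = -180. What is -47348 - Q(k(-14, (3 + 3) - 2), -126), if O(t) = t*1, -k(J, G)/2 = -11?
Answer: -40638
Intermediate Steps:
k(J, G) = 22 (k(J, G) = -2*(-11) = 22)
O(t) = t
Q(h, b) = -179*h + b*h (Q(h, b) = (-180*h + h*b) + h = (-180*h + b*h) + h = -179*h + b*h)
-47348 - Q(k(-14, (3 + 3) - 2), -126) = -47348 - 22*(-179 - 126) = -47348 - 22*(-305) = -47348 - 1*(-6710) = -47348 + 6710 = -40638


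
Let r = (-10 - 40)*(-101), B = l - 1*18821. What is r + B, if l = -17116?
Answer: -30887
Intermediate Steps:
B = -35937 (B = -17116 - 1*18821 = -17116 - 18821 = -35937)
r = 5050 (r = -50*(-101) = 5050)
r + B = 5050 - 35937 = -30887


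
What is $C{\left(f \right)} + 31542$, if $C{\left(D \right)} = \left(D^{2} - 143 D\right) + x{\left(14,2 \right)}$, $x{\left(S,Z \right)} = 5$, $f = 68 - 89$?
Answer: $34991$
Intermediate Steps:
$f = -21$
$C{\left(D \right)} = 5 + D^{2} - 143 D$ ($C{\left(D \right)} = \left(D^{2} - 143 D\right) + 5 = 5 + D^{2} - 143 D$)
$C{\left(f \right)} + 31542 = \left(5 + \left(-21\right)^{2} - -3003\right) + 31542 = \left(5 + 441 + 3003\right) + 31542 = 3449 + 31542 = 34991$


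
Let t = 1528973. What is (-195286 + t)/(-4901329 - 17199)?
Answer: -1333687/4918528 ≈ -0.27116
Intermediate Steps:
(-195286 + t)/(-4901329 - 17199) = (-195286 + 1528973)/(-4901329 - 17199) = 1333687/(-4918528) = 1333687*(-1/4918528) = -1333687/4918528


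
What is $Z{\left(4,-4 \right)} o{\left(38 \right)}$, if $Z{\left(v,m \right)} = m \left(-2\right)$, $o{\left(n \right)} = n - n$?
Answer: $0$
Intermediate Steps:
$o{\left(n \right)} = 0$
$Z{\left(v,m \right)} = - 2 m$
$Z{\left(4,-4 \right)} o{\left(38 \right)} = \left(-2\right) \left(-4\right) 0 = 8 \cdot 0 = 0$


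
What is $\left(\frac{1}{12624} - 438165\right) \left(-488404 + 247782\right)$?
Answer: $\frac{665487658912249}{6312} \approx 1.0543 \cdot 10^{11}$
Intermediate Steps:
$\left(\frac{1}{12624} - 438165\right) \left(-488404 + 247782\right) = \left(\frac{1}{12624} - 438165\right) \left(-240622\right) = \left(- \frac{5531394959}{12624}\right) \left(-240622\right) = \frac{665487658912249}{6312}$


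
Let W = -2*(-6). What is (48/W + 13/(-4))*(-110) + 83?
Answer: ½ ≈ 0.50000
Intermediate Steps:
W = 12
(48/W + 13/(-4))*(-110) + 83 = (48/12 + 13/(-4))*(-110) + 83 = (48*(1/12) + 13*(-¼))*(-110) + 83 = (4 - 13/4)*(-110) + 83 = (¾)*(-110) + 83 = -165/2 + 83 = ½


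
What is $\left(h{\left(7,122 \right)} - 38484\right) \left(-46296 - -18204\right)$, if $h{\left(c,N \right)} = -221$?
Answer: $1087300860$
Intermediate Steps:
$\left(h{\left(7,122 \right)} - 38484\right) \left(-46296 - -18204\right) = \left(-221 - 38484\right) \left(-46296 - -18204\right) = - 38705 \left(-46296 + 18204\right) = \left(-38705\right) \left(-28092\right) = 1087300860$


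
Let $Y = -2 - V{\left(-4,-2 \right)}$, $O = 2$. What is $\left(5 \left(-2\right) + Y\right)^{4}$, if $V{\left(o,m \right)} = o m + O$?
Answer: $234256$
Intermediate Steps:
$V{\left(o,m \right)} = 2 + m o$ ($V{\left(o,m \right)} = o m + 2 = m o + 2 = 2 + m o$)
$Y = -12$ ($Y = -2 - \left(2 - -8\right) = -2 - \left(2 + 8\right) = -2 - 10 = -12$)
$\left(5 \left(-2\right) + Y\right)^{4} = \left(5 \left(-2\right) - 12\right)^{4} = \left(-10 - 12\right)^{4} = \left(-22\right)^{4} = 234256$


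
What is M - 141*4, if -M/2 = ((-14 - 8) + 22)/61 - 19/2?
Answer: -545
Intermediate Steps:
M = 19 (M = -2*(((-14 - 8) + 22)/61 - 19/2) = -2*((-22 + 22)*(1/61) - 19*1/2) = -2*(0*(1/61) - 19/2) = -2*(0 - 19/2) = -2*(-19/2) = 19)
M - 141*4 = 19 - 141*4 = 19 - 564 = -545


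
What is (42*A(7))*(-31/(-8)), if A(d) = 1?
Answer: 651/4 ≈ 162.75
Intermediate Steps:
(42*A(7))*(-31/(-8)) = (42*1)*(-31/(-8)) = 42*(-31*(-⅛)) = 42*(31/8) = 651/4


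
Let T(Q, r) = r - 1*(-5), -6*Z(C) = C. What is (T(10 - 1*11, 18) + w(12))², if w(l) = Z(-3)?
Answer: 2209/4 ≈ 552.25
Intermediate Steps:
Z(C) = -C/6
w(l) = ½ (w(l) = -⅙*(-3) = ½)
T(Q, r) = 5 + r (T(Q, r) = r + 5 = 5 + r)
(T(10 - 1*11, 18) + w(12))² = ((5 + 18) + ½)² = (23 + ½)² = (47/2)² = 2209/4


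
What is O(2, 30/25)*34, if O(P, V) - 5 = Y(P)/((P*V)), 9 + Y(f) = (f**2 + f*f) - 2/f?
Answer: 425/3 ≈ 141.67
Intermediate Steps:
Y(f) = -9 - 2/f + 2*f**2 (Y(f) = -9 + ((f**2 + f*f) - 2/f) = -9 + ((f**2 + f**2) - 2/f) = -9 + (2*f**2 - 2/f) = -9 + (-2/f + 2*f**2) = -9 - 2/f + 2*f**2)
O(P, V) = 5 + (-9 - 2/P + 2*P**2)/(P*V) (O(P, V) = 5 + (-9 - 2/P + 2*P**2)/((P*V)) = 5 + (-9 - 2/P + 2*P**2)*(1/(P*V)) = 5 + (-9 - 2/P + 2*P**2)/(P*V))
O(2, 30/25)*34 = (5 - 9/(2*30/25) - 2/(2**2*30/25) + 2*2/(30/25))*34 = (5 - 9*1/2/30*(1/25) - 2*1/4/30*(1/25) + 2*2/(30*(1/25)))*34 = (5 - 9*1/2/6/5 - 2*1/4/6/5 + 2*2/(6/5))*34 = (5 - 9*1/2*5/6 - 2*1/4*5/6 + 2*2*(5/6))*34 = (5 - 15/4 - 5/12 + 10/3)*34 = (25/6)*34 = 425/3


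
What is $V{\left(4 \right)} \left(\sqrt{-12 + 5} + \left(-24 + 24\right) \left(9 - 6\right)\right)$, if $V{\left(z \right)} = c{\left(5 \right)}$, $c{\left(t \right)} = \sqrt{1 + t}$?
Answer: $i \sqrt{42} \approx 6.4807 i$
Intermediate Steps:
$V{\left(z \right)} = \sqrt{6}$ ($V{\left(z \right)} = \sqrt{1 + 5} = \sqrt{6}$)
$V{\left(4 \right)} \left(\sqrt{-12 + 5} + \left(-24 + 24\right) \left(9 - 6\right)\right) = \sqrt{6} \left(\sqrt{-12 + 5} + \left(-24 + 24\right) \left(9 - 6\right)\right) = \sqrt{6} \left(\sqrt{-7} + 0 \cdot 3\right) = \sqrt{6} \left(i \sqrt{7} + 0\right) = \sqrt{6} i \sqrt{7} = i \sqrt{42}$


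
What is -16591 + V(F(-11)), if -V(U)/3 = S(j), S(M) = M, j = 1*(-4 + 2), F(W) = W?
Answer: -16585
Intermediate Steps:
j = -2 (j = 1*(-2) = -2)
V(U) = 6 (V(U) = -3*(-2) = 6)
-16591 + V(F(-11)) = -16591 + 6 = -16585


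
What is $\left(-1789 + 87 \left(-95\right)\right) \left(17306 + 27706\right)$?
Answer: $-452550648$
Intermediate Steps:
$\left(-1789 + 87 \left(-95\right)\right) \left(17306 + 27706\right) = \left(-1789 - 8265\right) 45012 = \left(-10054\right) 45012 = -452550648$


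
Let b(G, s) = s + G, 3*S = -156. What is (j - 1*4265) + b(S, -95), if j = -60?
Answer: -4472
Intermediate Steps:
S = -52 (S = (⅓)*(-156) = -52)
b(G, s) = G + s
(j - 1*4265) + b(S, -95) = (-60 - 1*4265) + (-52 - 95) = (-60 - 4265) - 147 = -4325 - 147 = -4472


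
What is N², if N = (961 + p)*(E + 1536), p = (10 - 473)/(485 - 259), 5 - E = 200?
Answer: 84463206244044849/51076 ≈ 1.6537e+12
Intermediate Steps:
E = -195 (E = 5 - 1*200 = 5 - 200 = -195)
p = -463/226 ≈ -2.0487
N = 290625543/226 (N = (961 - 463/226)*(-195 + 1536) = (216723/226)*1341 = 290625543/226 ≈ 1.2860e+6)
N² = (290625543/226)² = 84463206244044849/51076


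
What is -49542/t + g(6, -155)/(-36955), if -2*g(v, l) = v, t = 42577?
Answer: -1830696879/1573433035 ≈ -1.1635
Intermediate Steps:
g(v, l) = -v/2
-49542/t + g(6, -155)/(-36955) = -49542/42577 - ½*6/(-36955) = -49542*1/42577 - 3*(-1/36955) = -49542/42577 + 3/36955 = -1830696879/1573433035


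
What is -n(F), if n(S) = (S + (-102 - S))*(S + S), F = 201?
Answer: 41004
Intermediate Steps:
n(S) = -204*S
-n(F) = -(-204)*201 = -1*(-41004) = 41004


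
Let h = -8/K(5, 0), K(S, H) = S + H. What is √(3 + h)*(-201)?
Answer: -201*√35/5 ≈ -237.83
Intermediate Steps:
K(S, H) = H + S
h = -8/5 (h = -8/(0 + 5) = -8/5 ≈ -1.6000)
√(3 + h)*(-201) = √(3 - 8/5)*(-201) = √(7/5)*(-201) = (√35/5)*(-201) = -201*√35/5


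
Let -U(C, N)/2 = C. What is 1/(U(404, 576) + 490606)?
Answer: 1/489798 ≈ 2.0417e-6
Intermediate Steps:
U(C, N) = -2*C
1/(U(404, 576) + 490606) = 1/(-2*404 + 490606) = 1/(-808 + 490606) = 1/489798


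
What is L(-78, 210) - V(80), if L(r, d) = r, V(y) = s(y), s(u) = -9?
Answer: -69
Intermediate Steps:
V(y) = -9
L(-78, 210) - V(80) = -78 - 1*(-9) = -78 + 9 = -69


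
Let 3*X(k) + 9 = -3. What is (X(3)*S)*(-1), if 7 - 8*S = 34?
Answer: -27/2 ≈ -13.500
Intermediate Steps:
S = -27/8 (S = 7/8 - 1/8*34 = 7/8 - 17/4 = -27/8 ≈ -3.3750)
X(k) = -4 (X(k) = -3 + (1/3)*(-3) = -3 - 1 = -4)
(X(3)*S)*(-1) = -4*(-27/8)*(-1) = (27/2)*(-1) = -27/2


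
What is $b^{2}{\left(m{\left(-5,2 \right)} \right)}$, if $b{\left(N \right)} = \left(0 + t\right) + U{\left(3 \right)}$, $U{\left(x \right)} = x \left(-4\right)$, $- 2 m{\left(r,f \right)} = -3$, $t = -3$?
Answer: $225$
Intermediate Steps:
$m{\left(r,f \right)} = \frac{3}{2}$ ($m{\left(r,f \right)} = \left(- \frac{1}{2}\right) \left(-3\right) = \frac{3}{2}$)
$U{\left(x \right)} = - 4 x$
$b{\left(N \right)} = -15$ ($b{\left(N \right)} = \left(0 - 3\right) - 12 = -3 - 12 = -15$)
$b^{2}{\left(m{\left(-5,2 \right)} \right)} = \left(-15\right)^{2} = 225$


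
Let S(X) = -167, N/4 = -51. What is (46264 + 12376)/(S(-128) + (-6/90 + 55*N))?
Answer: -439800/85403 ≈ -5.1497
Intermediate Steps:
N = -204 (N = 4*(-51) = -204)
(46264 + 12376)/(S(-128) + (-6/90 + 55*N)) = (46264 + 12376)/(-167 + (-6/90 + 55*(-204))) = 58640/(-167 + (-6*1/90 - 11220)) = 58640/(-167 + (-1/15 - 11220)) = 58640/(-167 - 168301/15) = 58640/(-170806/15) = 58640*(-15/170806) = -439800/85403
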